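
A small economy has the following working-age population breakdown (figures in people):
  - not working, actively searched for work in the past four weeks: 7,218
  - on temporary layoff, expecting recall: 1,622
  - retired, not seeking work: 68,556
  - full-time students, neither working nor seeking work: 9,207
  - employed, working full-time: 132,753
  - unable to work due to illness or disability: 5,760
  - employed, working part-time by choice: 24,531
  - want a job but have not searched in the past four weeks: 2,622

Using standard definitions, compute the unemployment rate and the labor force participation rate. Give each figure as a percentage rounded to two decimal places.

Employed = 132,753 + 24,531 = 157,284.
Unemployed = 7,218 + 1,622 = 8,840 (jobless and actively searching, or on temporary layoff).
Labor force = 157,284 + 8,840 = 166,124.
Not in labor force = 68,556 + 9,207 + 5,760 + 2,622 = 86,145 (those not working and not actively searching are outside the labor force — including those who want a job but have given up searching).
Civilian working-age population = 166,124 + 86,145 = 252,269.
Unemployment rate = 8,840 / 166,124 = 5.32%.
Labor force participation rate = 166,124 / 252,269 = 65.85%.

Unemployment rate ≈ 5.32%; labor force participation rate ≈ 65.85%.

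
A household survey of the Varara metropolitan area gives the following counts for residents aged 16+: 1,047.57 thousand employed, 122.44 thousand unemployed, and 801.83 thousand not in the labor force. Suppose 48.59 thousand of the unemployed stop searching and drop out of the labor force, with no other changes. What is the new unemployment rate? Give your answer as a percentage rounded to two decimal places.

Initially, labor force = 1,047.57 + 122.44 = 1,170.01 thousand, so u = 122.44/1,170.01 = 10.46%.
After the change, unemployed and labor force both fall by 48.59 → E = 1,047.57, U = 73.85, labor force = 1,121.42 thousand.
New unemployment rate = 73.85 / 1,121.42 = 6.59%.

New unemployment rate ≈ 6.59%.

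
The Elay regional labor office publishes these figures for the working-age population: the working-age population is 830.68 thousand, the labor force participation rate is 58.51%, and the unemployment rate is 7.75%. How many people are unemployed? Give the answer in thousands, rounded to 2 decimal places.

About 37.67 thousand are unemployed.

Labor force = 0.5851 × 830.68 = 486.03 thousand.
Unemployed = 0.0775 × 486.03 ≈ 37.67 thousand.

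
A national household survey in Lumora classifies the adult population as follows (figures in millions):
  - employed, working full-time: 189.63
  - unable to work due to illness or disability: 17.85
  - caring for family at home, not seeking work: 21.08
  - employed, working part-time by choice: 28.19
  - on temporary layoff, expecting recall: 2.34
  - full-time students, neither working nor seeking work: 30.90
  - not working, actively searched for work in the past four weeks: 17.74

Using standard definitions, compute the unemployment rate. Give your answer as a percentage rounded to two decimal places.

Unemployment rate ≈ 8.44%.

Employed = 189.63 + 28.19 = 217.82 million.
Unemployed = 2.34 + 17.74 = 20.08 million (jobless and actively searching, or on temporary layoff).
Labor force = 217.82 + 20.08 = 237.90 million.
Unemployment rate = 20.08 / 237.90 = 8.44%.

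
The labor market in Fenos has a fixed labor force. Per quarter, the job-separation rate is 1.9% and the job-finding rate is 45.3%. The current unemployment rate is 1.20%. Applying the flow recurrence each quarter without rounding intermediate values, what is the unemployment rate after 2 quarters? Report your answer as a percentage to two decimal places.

Unemployment rate after two quarters ≈ 3.24%.

With a fixed labor force, u_{t+1} = u_t + s·(1−u_t) − f·u_t = u_t·(1−s−f) + s.
Here 1−s−f = 0.528 and s = 0.019.
u_1 = 0.012000 × 0.528 + 0.019 = 0.025336.
u_2 = 0.025336 × 0.528 + 0.019 = 0.032377.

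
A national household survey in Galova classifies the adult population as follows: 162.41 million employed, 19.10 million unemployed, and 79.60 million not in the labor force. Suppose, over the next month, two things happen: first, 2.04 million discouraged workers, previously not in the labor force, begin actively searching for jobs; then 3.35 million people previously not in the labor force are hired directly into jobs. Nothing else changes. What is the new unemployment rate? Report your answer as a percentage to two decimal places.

Initially, labor force = 162.41 + 19.10 = 181.51 million, so u = 19.10/181.51 = 10.52%.
After the first change, unemployed and labor force both rise by 2.04 → E = 162.41, U = 21.14, labor force = 183.55 million.
After the second change, employed and labor force both rise by 3.35; unemployed unchanged → E = 165.76, U = 21.14, labor force = 186.90 million.
New unemployment rate = 21.14 / 186.90 = 11.31%.

New unemployment rate ≈ 11.31%.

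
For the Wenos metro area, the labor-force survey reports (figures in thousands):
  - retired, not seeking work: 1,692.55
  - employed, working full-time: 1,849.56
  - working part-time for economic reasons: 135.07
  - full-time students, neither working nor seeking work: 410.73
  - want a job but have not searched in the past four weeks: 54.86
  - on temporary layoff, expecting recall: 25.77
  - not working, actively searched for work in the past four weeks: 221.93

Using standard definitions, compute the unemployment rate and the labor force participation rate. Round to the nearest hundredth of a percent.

Employed = 1,849.56 + 135.07 = 1,984.63 thousand (anyone who worked, including part-time for economic reasons, counts as employed).
Unemployed = 25.77 + 221.93 = 247.70 thousand (jobless and actively searching, or on temporary layoff).
Labor force = 1,984.63 + 247.70 = 2,232.33 thousand.
Not in labor force = 1,692.55 + 410.73 + 54.86 = 2,158.14 thousand (those not working and not actively searching are outside the labor force — including those who want a job but have given up searching).
Civilian working-age population = 2,232.33 + 2,158.14 = 4,390.47 thousand.
Unemployment rate = 247.70 / 2,232.33 = 11.10%.
Labor force participation rate = 2,232.33 / 4,390.47 = 50.84%.

Unemployment rate ≈ 11.10%; labor force participation rate ≈ 50.84%.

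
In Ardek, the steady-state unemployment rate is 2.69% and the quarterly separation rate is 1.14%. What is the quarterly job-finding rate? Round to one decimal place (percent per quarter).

From u* = s/(s+f): f = s·(1−u)/u.
f = 1.14 × (1 − 0.0269) / 0.0269 = 1.1093 / 0.0269 ≈ 41.2% per quarter.

Job-finding rate ≈ 41.2% per quarter.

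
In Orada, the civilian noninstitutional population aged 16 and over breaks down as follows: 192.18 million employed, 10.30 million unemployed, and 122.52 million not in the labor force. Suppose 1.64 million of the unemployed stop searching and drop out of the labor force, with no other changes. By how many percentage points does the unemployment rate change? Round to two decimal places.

The unemployment rate changes by −0.78 percentage points.

Initially, labor force = 192.18 + 10.30 = 202.48 million, so u = 10.30/202.48 = 5.09%.
After the change, unemployed and labor force both fall by 1.64 → E = 192.18, U = 8.66, labor force = 200.84 million.
New unemployment rate = 8.66 / 200.84 = 4.31%.
Change = 4.31% − 5.09% = −0.78 percentage points.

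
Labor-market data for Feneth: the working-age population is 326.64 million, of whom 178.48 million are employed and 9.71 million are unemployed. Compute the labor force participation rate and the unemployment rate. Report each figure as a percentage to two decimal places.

Labor force = employed + unemployed = 178.48 + 9.71 = 188.19 million.
Unemployment rate = 9.71 / 188.19 = 5.16%.
Labor force participation rate = 188.19 / 326.64 = 57.61%.

Labor force participation rate ≈ 57.61%; unemployment rate ≈ 5.16%.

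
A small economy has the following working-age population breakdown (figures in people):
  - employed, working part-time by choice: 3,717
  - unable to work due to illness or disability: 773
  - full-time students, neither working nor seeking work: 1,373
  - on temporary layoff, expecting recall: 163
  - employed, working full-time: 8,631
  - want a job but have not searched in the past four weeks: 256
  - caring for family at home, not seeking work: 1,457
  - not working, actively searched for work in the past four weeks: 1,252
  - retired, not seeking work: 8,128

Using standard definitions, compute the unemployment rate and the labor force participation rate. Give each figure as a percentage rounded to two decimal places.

Employed = 3,717 + 8,631 = 12,348.
Unemployed = 163 + 1,252 = 1,415 (jobless and actively searching, or on temporary layoff).
Labor force = 12,348 + 1,415 = 13,763.
Not in labor force = 773 + 1,373 + 256 + 1,457 + 8,128 = 11,987 (those not working and not actively searching are outside the labor force — including those who want a job but have given up searching).
Civilian working-age population = 13,763 + 11,987 = 25,750.
Unemployment rate = 1,415 / 13,763 = 10.28%.
Labor force participation rate = 13,763 / 25,750 = 53.45%.

Unemployment rate ≈ 10.28%; labor force participation rate ≈ 53.45%.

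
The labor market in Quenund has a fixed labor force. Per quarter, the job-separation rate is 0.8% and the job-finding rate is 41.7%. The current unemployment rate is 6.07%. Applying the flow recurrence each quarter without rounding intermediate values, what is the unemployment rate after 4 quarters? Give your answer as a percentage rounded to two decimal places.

With a fixed labor force, u_{t+1} = u_t + s·(1−u_t) − f·u_t = u_t·(1−s−f) + s.
Here 1−s−f = 0.575 and s = 0.008.
u_1 = 0.060700 × 0.575 + 0.008 = 0.042902.
u_2 = 0.042902 × 0.575 + 0.008 = 0.032669.
u_3 = 0.032669 × 0.575 + 0.008 = 0.026785.
u_4 = 0.026785 × 0.575 + 0.008 = 0.023401.

Unemployment rate after four quarters ≈ 2.34%.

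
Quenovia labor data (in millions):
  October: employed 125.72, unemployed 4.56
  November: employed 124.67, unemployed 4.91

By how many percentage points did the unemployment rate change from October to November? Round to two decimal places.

The unemployment rate changed by +0.29 percentage points.

October: labor force = 125.72 + 4.56 = 130.28; u = 4.56/130.28 = 3.50%.
November: labor force = 124.67 + 4.91 = 129.58; u = 4.91/129.58 = 3.79%.
Change = 3.79% − 3.50% = +0.29 pp.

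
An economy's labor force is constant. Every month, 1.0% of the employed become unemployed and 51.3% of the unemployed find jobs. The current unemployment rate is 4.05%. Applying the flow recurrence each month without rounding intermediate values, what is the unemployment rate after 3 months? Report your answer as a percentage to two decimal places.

With a fixed labor force, u_{t+1} = u_t + s·(1−u_t) − f·u_t = u_t·(1−s−f) + s.
Here 1−s−f = 0.477 and s = 0.010.
u_1 = 0.040500 × 0.477 + 0.010 = 0.029318.
u_2 = 0.029318 × 0.477 + 0.010 = 0.023985.
u_3 = 0.023985 × 0.477 + 0.010 = 0.021441.

Unemployment rate after three months ≈ 2.14%.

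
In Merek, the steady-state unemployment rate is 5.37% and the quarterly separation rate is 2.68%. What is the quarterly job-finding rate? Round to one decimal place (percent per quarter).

From u* = s/(s+f): f = s·(1−u)/u.
f = 2.68 × (1 − 0.0537) / 0.0537 = 2.5361 / 0.0537 ≈ 47.2% per quarter.

Job-finding rate ≈ 47.2% per quarter.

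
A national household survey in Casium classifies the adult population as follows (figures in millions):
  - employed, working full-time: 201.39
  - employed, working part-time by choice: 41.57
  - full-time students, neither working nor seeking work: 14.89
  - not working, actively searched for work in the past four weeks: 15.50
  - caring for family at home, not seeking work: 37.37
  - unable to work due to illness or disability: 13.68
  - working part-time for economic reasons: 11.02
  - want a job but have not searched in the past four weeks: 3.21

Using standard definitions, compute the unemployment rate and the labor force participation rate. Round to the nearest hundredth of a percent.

Employed = 201.39 + 41.57 + 11.02 = 253.98 million (anyone who worked, including part-time for economic reasons, counts as employed).
Unemployed = 15.50 million.
Labor force = 253.98 + 15.50 = 269.48 million.
Not in labor force = 14.89 + 37.37 + 13.68 + 3.21 = 69.15 million (those not working and not actively searching are outside the labor force — including those who want a job but have given up searching).
Civilian working-age population = 269.48 + 69.15 = 338.63 million.
Unemployment rate = 15.50 / 269.48 = 5.75%.
Labor force participation rate = 269.48 / 338.63 = 79.58%.

Unemployment rate ≈ 5.75%; labor force participation rate ≈ 79.58%.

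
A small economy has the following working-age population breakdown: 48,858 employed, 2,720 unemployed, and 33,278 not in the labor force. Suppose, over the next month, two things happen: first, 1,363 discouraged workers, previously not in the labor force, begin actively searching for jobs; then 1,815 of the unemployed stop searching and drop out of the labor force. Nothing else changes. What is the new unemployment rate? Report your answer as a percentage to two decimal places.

New unemployment rate ≈ 4.44%.

Initially, labor force = 48,858 + 2,720 = 51,578, so u = 2,720/51,578 = 5.27%.
After the first change, unemployed and labor force both rise by 1,363 → E = 48,858, U = 4,083, labor force = 52,941.
After the second change, unemployed and labor force both fall by 1,815 → E = 48,858, U = 2,268, labor force = 51,126.
New unemployment rate = 2,268 / 51,126 = 4.44%.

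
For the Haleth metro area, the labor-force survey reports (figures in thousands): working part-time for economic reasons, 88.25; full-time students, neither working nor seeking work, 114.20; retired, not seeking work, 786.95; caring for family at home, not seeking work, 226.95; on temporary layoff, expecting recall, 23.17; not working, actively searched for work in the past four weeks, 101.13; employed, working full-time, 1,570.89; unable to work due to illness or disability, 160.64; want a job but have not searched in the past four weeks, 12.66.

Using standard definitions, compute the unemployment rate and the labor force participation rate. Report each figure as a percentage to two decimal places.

Unemployment rate ≈ 6.97%; labor force participation rate ≈ 57.81%.

Employed = 88.25 + 1,570.89 = 1,659.14 thousand (anyone who worked, including part-time for economic reasons, counts as employed).
Unemployed = 23.17 + 101.13 = 124.30 thousand (jobless and actively searching, or on temporary layoff).
Labor force = 1,659.14 + 124.30 = 1,783.44 thousand.
Not in labor force = 114.20 + 786.95 + 226.95 + 160.64 + 12.66 = 1,301.40 thousand (those not working and not actively searching are outside the labor force — including those who want a job but have given up searching).
Civilian working-age population = 1,783.44 + 1,301.40 = 3,084.84 thousand.
Unemployment rate = 124.30 / 1,783.44 = 6.97%.
Labor force participation rate = 1,783.44 / 3,084.84 = 57.81%.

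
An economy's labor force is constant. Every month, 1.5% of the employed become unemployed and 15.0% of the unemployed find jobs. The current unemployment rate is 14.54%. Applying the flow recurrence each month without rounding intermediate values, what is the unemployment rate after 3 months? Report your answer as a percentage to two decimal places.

With a fixed labor force, u_{t+1} = u_t + s·(1−u_t) − f·u_t = u_t·(1−s−f) + s.
Here 1−s−f = 0.835 and s = 0.015.
u_1 = 0.145400 × 0.835 + 0.015 = 0.136409.
u_2 = 0.136409 × 0.835 + 0.015 = 0.128902.
u_3 = 0.128902 × 0.835 + 0.015 = 0.122633.

Unemployment rate after three months ≈ 12.26%.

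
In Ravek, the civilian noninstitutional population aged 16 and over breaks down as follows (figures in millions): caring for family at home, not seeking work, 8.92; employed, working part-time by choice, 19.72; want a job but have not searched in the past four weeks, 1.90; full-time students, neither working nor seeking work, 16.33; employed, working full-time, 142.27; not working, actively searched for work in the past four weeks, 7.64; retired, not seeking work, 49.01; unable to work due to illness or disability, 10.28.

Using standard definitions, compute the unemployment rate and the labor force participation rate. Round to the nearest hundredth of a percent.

Employed = 19.72 + 142.27 = 161.99 million.
Unemployed = 7.64 million.
Labor force = 161.99 + 7.64 = 169.63 million.
Not in labor force = 8.92 + 1.90 + 16.33 + 49.01 + 10.28 = 86.44 million (those not working and not actively searching are outside the labor force — including those who want a job but have given up searching).
Civilian working-age population = 169.63 + 86.44 = 256.07 million.
Unemployment rate = 7.64 / 169.63 = 4.50%.
Labor force participation rate = 169.63 / 256.07 = 66.24%.

Unemployment rate ≈ 4.50%; labor force participation rate ≈ 66.24%.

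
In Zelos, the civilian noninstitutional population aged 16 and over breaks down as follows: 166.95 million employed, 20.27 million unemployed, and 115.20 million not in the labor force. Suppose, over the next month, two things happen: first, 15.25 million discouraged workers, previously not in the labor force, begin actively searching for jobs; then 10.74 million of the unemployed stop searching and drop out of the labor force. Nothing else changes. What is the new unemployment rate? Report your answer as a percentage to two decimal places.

Initially, labor force = 166.95 + 20.27 = 187.22 million, so u = 20.27/187.22 = 10.83%.
After the first change, unemployed and labor force both rise by 15.25 → E = 166.95, U = 35.52, labor force = 202.47 million.
After the second change, unemployed and labor force both fall by 10.74 → E = 166.95, U = 24.78, labor force = 191.73 million.
New unemployment rate = 24.78 / 191.73 = 12.92%.

New unemployment rate ≈ 12.92%.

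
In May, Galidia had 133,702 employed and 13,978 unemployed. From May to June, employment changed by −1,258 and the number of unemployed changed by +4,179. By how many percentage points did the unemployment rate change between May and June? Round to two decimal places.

May: labor force = 133,702 + 13,978 = 147,680; u = 13,978/147,680 = 9.47%.
June: labor force = 132,444 + 18,157 = 150,601; u = 18,157/150,601 = 12.06%.
Change = 12.06% − 9.47% = +2.59 pp.

The unemployment rate changed by +2.59 percentage points.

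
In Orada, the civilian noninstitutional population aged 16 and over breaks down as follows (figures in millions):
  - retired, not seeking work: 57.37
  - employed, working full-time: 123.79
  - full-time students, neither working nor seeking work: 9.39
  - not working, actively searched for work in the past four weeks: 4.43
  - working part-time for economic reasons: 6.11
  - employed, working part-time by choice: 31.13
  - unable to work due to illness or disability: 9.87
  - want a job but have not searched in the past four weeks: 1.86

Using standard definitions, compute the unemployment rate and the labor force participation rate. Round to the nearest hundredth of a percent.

Employed = 123.79 + 6.11 + 31.13 = 161.03 million (anyone who worked, including part-time for economic reasons, counts as employed).
Unemployed = 4.43 million.
Labor force = 161.03 + 4.43 = 165.46 million.
Not in labor force = 57.37 + 9.39 + 9.87 + 1.86 = 78.49 million (those not working and not actively searching are outside the labor force — including those who want a job but have given up searching).
Civilian working-age population = 165.46 + 78.49 = 243.95 million.
Unemployment rate = 4.43 / 165.46 = 2.68%.
Labor force participation rate = 165.46 / 243.95 = 67.83%.

Unemployment rate ≈ 2.68%; labor force participation rate ≈ 67.83%.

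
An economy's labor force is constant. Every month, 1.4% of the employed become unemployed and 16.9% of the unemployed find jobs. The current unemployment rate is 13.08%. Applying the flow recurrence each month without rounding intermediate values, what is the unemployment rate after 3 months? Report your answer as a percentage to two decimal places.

With a fixed labor force, u_{t+1} = u_t + s·(1−u_t) − f·u_t = u_t·(1−s−f) + s.
Here 1−s−f = 0.817 and s = 0.014.
u_1 = 0.130800 × 0.817 + 0.014 = 0.120864.
u_2 = 0.120864 × 0.817 + 0.014 = 0.112746.
u_3 = 0.112746 × 0.817 + 0.014 = 0.106113.

Unemployment rate after three months ≈ 10.61%.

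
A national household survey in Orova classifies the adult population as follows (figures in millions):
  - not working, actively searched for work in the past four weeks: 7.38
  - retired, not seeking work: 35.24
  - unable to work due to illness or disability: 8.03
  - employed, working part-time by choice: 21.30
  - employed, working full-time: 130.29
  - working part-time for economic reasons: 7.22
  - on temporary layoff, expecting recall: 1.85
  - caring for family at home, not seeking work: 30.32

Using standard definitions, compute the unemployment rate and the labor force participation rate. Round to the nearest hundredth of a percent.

Unemployment rate ≈ 5.49%; labor force participation rate ≈ 69.54%.

Employed = 21.30 + 130.29 + 7.22 = 158.81 million (anyone who worked, including part-time for economic reasons, counts as employed).
Unemployed = 7.38 + 1.85 = 9.23 million (jobless and actively searching, or on temporary layoff).
Labor force = 158.81 + 9.23 = 168.04 million.
Not in labor force = 35.24 + 8.03 + 30.32 = 73.59 million (those not working and not actively searching are outside the labor force).
Civilian working-age population = 168.04 + 73.59 = 241.63 million.
Unemployment rate = 9.23 / 168.04 = 5.49%.
Labor force participation rate = 168.04 / 241.63 = 69.54%.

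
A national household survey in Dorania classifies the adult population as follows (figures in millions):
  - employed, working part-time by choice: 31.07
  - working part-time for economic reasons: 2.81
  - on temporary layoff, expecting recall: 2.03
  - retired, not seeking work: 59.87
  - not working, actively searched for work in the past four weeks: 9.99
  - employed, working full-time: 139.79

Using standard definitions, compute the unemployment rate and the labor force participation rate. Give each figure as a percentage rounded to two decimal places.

Employed = 31.07 + 2.81 + 139.79 = 173.67 million (anyone who worked, including part-time for economic reasons, counts as employed).
Unemployed = 2.03 + 9.99 = 12.02 million (jobless and actively searching, or on temporary layoff).
Labor force = 173.67 + 12.02 = 185.69 million.
Not in labor force = 59.87 million (those not working and not actively searching are outside the labor force).
Civilian working-age population = 185.69 + 59.87 = 245.56 million.
Unemployment rate = 12.02 / 185.69 = 6.47%.
Labor force participation rate = 185.69 / 245.56 = 75.62%.

Unemployment rate ≈ 6.47%; labor force participation rate ≈ 75.62%.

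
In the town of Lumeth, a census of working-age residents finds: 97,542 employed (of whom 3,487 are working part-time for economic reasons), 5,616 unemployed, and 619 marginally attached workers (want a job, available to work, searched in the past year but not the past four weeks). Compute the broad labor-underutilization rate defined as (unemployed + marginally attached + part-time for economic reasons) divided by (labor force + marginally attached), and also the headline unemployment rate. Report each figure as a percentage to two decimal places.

Broad underutilization rate ≈ 9.37%; headline unemployment rate ≈ 5.44%.

Labor force = 97,542 + 5,616 = 103,158.
Numerator = 5,616 + 619 + 3,487 = 9,722.
Denominator = 103,158 + 619 = 103,777.
Broad rate = 9,722 / 103,777 = 9.37%.
Headline unemployment rate = 5,616 / 103,158 = 5.44%.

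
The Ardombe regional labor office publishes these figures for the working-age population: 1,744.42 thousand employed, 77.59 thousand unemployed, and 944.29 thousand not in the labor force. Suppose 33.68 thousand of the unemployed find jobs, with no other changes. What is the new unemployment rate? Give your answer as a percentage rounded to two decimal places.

Initially, labor force = 1,744.42 + 77.59 = 1,822.01 thousand, so u = 77.59/1,822.01 = 4.26%.
After the change, unemployed falls and employed rises by 33.68; labor force unchanged → E = 1,778.10, U = 43.91, labor force = 1,822.01 thousand.
New unemployment rate = 43.91 / 1,822.01 = 2.41%.

New unemployment rate ≈ 2.41%.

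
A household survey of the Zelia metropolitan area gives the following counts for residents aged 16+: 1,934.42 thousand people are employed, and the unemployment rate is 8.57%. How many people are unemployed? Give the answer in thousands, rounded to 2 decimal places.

About 181.32 thousand are unemployed.

Let U be the number unemployed. The labor force is E + U, and U/(E+U) = 0.0857.
So U = 0.0857 × 1,934.42 / (1 − 0.0857) = 165.7798 / 0.9143 ≈ 181.32 thousand.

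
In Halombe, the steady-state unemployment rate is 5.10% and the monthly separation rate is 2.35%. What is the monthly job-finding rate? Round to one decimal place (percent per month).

Job-finding rate ≈ 43.7% per month.

From u* = s/(s+f): f = s·(1−u)/u.
f = 2.35 × (1 − 0.0510) / 0.0510 = 2.2302 / 0.0510 ≈ 43.7% per month.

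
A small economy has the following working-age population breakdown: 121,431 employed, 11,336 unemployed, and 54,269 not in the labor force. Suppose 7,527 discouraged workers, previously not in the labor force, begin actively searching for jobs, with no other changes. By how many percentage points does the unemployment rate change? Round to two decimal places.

The unemployment rate changes by +4.91 percentage points.

Initially, labor force = 121,431 + 11,336 = 132,767, so u = 11,336/132,767 = 8.54%.
After the change, unemployed and labor force both rise by 7,527 → E = 121,431, U = 18,863, labor force = 140,294.
New unemployment rate = 18,863 / 140,294 = 13.45%.
Change = 13.45% − 8.54% = +4.91 percentage points.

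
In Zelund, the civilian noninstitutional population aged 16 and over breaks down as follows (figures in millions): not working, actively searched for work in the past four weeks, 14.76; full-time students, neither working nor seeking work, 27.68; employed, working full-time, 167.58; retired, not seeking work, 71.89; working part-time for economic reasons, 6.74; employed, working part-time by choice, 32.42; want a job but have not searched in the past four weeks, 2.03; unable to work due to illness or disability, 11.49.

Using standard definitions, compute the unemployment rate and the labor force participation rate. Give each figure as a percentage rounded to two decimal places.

Unemployment rate ≈ 6.66%; labor force participation rate ≈ 66.20%.

Employed = 167.58 + 6.74 + 32.42 = 206.74 million (anyone who worked, including part-time for economic reasons, counts as employed).
Unemployed = 14.76 million.
Labor force = 206.74 + 14.76 = 221.50 million.
Not in labor force = 27.68 + 71.89 + 2.03 + 11.49 = 113.09 million (those not working and not actively searching are outside the labor force — including those who want a job but have given up searching).
Civilian working-age population = 221.50 + 113.09 = 334.59 million.
Unemployment rate = 14.76 / 221.50 = 6.66%.
Labor force participation rate = 221.50 / 334.59 = 66.20%.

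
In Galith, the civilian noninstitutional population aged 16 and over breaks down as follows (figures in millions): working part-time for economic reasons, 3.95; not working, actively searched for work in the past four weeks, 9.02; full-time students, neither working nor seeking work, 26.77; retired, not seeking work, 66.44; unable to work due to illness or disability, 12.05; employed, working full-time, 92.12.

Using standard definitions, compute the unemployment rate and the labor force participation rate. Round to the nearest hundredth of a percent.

Employed = 3.95 + 92.12 = 96.07 million (anyone who worked, including part-time for economic reasons, counts as employed).
Unemployed = 9.02 million.
Labor force = 96.07 + 9.02 = 105.09 million.
Not in labor force = 26.77 + 66.44 + 12.05 = 105.26 million (those not working and not actively searching are outside the labor force).
Civilian working-age population = 105.09 + 105.26 = 210.35 million.
Unemployment rate = 9.02 / 105.09 = 8.58%.
Labor force participation rate = 105.09 / 210.35 = 49.96%.

Unemployment rate ≈ 8.58%; labor force participation rate ≈ 49.96%.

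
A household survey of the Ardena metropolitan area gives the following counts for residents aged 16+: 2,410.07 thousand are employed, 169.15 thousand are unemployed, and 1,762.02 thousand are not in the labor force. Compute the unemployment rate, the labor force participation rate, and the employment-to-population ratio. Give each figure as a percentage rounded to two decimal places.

Labor force = employed + unemployed = 2,410.07 + 169.15 = 2,579.22 thousand.
Working-age population = 2,579.22 + 1,762.02 = 4,341.24 thousand.
Unemployment rate = 169.15 / 2,579.22 = 6.56%.
Labor force participation rate = 2,579.22 / 4,341.24 = 59.41%.
Employment-population ratio = 2,410.07 / 4,341.24 = 55.52%.

Unemployment rate ≈ 6.56%; labor force participation rate ≈ 59.41%; employment-population ratio ≈ 55.52%.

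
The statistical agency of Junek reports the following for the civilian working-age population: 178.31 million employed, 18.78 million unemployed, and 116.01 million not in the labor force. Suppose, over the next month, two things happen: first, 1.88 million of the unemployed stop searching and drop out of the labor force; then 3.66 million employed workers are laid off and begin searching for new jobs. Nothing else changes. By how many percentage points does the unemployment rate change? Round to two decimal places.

Initially, labor force = 178.31 + 18.78 = 197.09 million, so u = 18.78/197.09 = 9.53%.
After the first change, unemployed and labor force both fall by 1.88 → E = 178.31, U = 16.90, labor force = 195.21 million.
After the second change, employed falls and unemployed rises by 3.66; labor force unchanged → E = 174.65, U = 20.56, labor force = 195.21 million.
New unemployment rate = 20.56 / 195.21 = 10.53%.
Change = 10.53% − 9.53% = +1.00 percentage points.

The unemployment rate changes by +1.00 percentage points.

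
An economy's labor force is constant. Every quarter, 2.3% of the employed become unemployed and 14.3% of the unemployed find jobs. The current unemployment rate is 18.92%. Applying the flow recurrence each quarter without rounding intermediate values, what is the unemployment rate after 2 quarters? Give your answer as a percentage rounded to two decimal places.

With a fixed labor force, u_{t+1} = u_t + s·(1−u_t) − f·u_t = u_t·(1−s−f) + s.
Here 1−s−f = 0.834 and s = 0.023.
u_1 = 0.189200 × 0.834 + 0.023 = 0.180793.
u_2 = 0.180793 × 0.834 + 0.023 = 0.173781.

Unemployment rate after two quarters ≈ 17.38%.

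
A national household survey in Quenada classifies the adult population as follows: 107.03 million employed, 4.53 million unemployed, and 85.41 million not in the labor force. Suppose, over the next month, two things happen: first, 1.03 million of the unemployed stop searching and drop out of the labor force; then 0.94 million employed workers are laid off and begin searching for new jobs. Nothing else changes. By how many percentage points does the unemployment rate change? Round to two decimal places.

The unemployment rate changes by −0.04 percentage points.

Initially, labor force = 107.03 + 4.53 = 111.56 million, so u = 4.53/111.56 = 4.06%.
After the first change, unemployed and labor force both fall by 1.03 → E = 107.03, U = 3.50, labor force = 110.53 million.
After the second change, employed falls and unemployed rises by 0.94; labor force unchanged → E = 106.09, U = 4.44, labor force = 110.53 million.
New unemployment rate = 4.44 / 110.53 = 4.02%.
Change = 4.02% − 4.06% = −0.04 percentage points.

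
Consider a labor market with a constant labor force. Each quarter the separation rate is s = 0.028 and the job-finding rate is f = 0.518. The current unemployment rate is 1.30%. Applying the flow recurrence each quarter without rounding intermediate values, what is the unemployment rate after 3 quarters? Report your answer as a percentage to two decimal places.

Unemployment rate after three quarters ≈ 4.77%.

With a fixed labor force, u_{t+1} = u_t + s·(1−u_t) − f·u_t = u_t·(1−s−f) + s.
Here 1−s−f = 0.454 and s = 0.028.
u_1 = 0.013000 × 0.454 + 0.028 = 0.033902.
u_2 = 0.033902 × 0.454 + 0.028 = 0.043392.
u_3 = 0.043392 × 0.454 + 0.028 = 0.047700.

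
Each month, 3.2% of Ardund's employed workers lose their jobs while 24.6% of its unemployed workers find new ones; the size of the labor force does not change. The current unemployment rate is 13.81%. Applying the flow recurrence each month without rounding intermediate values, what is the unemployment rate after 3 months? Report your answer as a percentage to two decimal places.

Unemployment rate after three months ≈ 12.38%.

With a fixed labor force, u_{t+1} = u_t + s·(1−u_t) − f·u_t = u_t·(1−s−f) + s.
Here 1−s−f = 0.722 and s = 0.032.
u_1 = 0.138100 × 0.722 + 0.032 = 0.131708.
u_2 = 0.131708 × 0.722 + 0.032 = 0.127093.
u_3 = 0.127093 × 0.722 + 0.032 = 0.123761.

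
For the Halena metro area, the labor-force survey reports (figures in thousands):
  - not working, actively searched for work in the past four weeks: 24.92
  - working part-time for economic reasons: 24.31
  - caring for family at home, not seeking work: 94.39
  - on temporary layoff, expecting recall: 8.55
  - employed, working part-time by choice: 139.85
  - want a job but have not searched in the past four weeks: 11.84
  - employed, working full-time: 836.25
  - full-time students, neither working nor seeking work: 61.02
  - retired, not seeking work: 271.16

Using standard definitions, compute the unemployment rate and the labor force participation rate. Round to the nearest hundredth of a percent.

Unemployment rate ≈ 3.24%; labor force participation rate ≈ 70.22%.

Employed = 24.31 + 139.85 + 836.25 = 1,000.41 thousand (anyone who worked, including part-time for economic reasons, counts as employed).
Unemployed = 24.92 + 8.55 = 33.47 thousand (jobless and actively searching, or on temporary layoff).
Labor force = 1,000.41 + 33.47 = 1,033.88 thousand.
Not in labor force = 94.39 + 11.84 + 61.02 + 271.16 = 438.41 thousand (those not working and not actively searching are outside the labor force — including those who want a job but have given up searching).
Civilian working-age population = 1,033.88 + 438.41 = 1,472.29 thousand.
Unemployment rate = 33.47 / 1,033.88 = 3.24%.
Labor force participation rate = 1,033.88 / 1,472.29 = 70.22%.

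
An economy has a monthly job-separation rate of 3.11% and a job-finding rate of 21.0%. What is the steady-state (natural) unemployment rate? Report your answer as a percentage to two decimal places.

Steady-state unemployment rate ≈ 12.90%.

At steady state the flows balance: s·E = f·U, so U/(E+U) = s/(s+f).
u* = 3.11 / (3.11 + 21.0) = 3.11 / 24.11 = 12.90%.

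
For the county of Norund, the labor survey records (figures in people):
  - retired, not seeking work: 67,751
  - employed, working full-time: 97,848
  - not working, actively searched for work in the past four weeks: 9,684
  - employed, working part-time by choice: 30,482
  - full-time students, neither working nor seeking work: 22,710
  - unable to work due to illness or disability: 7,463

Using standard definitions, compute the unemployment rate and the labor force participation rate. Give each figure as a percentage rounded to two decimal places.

Employed = 97,848 + 30,482 = 128,330.
Unemployed = 9,684.
Labor force = 128,330 + 9,684 = 138,014.
Not in labor force = 67,751 + 22,710 + 7,463 = 97,924 (those not working and not actively searching are outside the labor force).
Civilian working-age population = 138,014 + 97,924 = 235,938.
Unemployment rate = 9,684 / 138,014 = 7.02%.
Labor force participation rate = 138,014 / 235,938 = 58.50%.

Unemployment rate ≈ 7.02%; labor force participation rate ≈ 58.50%.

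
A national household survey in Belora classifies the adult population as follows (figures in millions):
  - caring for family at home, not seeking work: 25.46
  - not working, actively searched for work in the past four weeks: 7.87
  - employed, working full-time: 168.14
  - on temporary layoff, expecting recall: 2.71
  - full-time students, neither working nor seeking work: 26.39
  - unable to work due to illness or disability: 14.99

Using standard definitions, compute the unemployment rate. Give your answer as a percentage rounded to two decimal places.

Employed = 168.14 million.
Unemployed = 7.87 + 2.71 = 10.58 million (jobless and actively searching, or on temporary layoff).
Labor force = 168.14 + 10.58 = 178.72 million.
Unemployment rate = 10.58 / 178.72 = 5.92%.

Unemployment rate ≈ 5.92%.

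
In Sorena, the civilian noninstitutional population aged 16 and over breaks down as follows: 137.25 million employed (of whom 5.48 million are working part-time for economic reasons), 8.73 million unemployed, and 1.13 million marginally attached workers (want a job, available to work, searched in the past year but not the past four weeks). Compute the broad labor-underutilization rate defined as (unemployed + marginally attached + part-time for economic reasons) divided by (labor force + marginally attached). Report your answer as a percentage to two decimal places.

Broad underutilization rate ≈ 10.43%.

Labor force = 137.25 + 8.73 = 145.98 million.
Numerator = 8.73 + 1.13 + 5.48 = 15.34 million.
Denominator = 145.98 + 1.13 = 147.11 million.
Broad rate = 15.34 / 147.11 = 10.43%.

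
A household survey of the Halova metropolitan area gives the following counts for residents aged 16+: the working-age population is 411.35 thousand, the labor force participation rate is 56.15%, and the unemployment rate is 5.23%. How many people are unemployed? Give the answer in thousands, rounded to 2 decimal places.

Labor force = 0.5615 × 411.35 = 230.97 thousand.
Unemployed = 0.0523 × 230.97 ≈ 12.08 thousand.

About 12.08 thousand are unemployed.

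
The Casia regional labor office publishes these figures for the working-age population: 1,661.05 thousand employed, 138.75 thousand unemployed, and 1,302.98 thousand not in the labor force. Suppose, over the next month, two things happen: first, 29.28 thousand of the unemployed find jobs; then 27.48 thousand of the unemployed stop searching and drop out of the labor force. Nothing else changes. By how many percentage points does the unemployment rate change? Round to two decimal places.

The unemployment rate changes by −3.08 percentage points.

Initially, labor force = 1,661.05 + 138.75 = 1,799.80 thousand, so u = 138.75/1,799.80 = 7.71%.
After the first change, unemployed falls and employed rises by 29.28; labor force unchanged → E = 1,690.33, U = 109.47, labor force = 1,799.80 thousand.
After the second change, unemployed and labor force both fall by 27.48 → E = 1,690.33, U = 81.99, labor force = 1,772.32 thousand.
New unemployment rate = 81.99 / 1,772.32 = 4.63%.
Change = 4.63% − 7.71% = −3.08 percentage points.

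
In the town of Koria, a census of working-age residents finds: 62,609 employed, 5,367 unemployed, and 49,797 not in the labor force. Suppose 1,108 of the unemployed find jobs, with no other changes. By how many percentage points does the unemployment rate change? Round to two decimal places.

Initially, labor force = 62,609 + 5,367 = 67,976, so u = 5,367/67,976 = 7.90%.
After the change, unemployed falls and employed rises by 1,108; labor force unchanged → E = 63,717, U = 4,259, labor force = 67,976.
New unemployment rate = 4,259 / 67,976 = 6.27%.
Change = 6.27% − 7.90% = −1.63 percentage points.

The unemployment rate changes by −1.63 percentage points.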